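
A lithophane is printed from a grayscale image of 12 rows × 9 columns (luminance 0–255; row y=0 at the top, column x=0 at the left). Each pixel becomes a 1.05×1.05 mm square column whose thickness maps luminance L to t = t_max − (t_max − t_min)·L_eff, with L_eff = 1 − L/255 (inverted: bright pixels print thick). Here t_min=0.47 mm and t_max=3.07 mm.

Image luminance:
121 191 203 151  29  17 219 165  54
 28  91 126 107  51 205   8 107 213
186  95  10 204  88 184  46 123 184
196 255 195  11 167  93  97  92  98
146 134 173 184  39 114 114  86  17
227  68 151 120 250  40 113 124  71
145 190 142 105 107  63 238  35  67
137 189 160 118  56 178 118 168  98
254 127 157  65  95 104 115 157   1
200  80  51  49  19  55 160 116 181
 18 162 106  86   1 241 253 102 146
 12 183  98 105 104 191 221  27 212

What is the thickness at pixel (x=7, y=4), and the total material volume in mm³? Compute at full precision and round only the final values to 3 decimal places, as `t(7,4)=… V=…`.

span = t_max - t_min = 3.07 - 0.47 = 2.600
L(7,4) = 86, L_eff = 1 - 86/255 = 0.662745 (inverted)
t(7,4) = 3.07 - 2.600·0.662745 = 1.347
Σt over all 12·9 pixels = 78552/425 ≈ 184.8282353
V = pitch²·Σt = 1.05²·78552/425 = 203.773

t(7,4)=1.347 V=203.773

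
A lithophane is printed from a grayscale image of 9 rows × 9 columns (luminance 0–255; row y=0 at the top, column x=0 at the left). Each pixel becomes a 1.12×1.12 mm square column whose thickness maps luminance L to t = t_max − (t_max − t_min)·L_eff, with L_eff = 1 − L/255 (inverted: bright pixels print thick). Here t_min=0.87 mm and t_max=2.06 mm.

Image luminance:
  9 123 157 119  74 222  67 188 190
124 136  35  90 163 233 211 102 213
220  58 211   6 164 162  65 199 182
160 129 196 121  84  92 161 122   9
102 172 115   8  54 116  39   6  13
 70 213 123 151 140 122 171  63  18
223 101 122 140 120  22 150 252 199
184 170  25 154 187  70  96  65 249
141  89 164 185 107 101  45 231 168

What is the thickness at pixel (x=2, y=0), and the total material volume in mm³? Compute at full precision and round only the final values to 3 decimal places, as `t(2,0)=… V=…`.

span = t_max - t_min = 2.06 - 0.87 = 1.190
L(2,0) = 157, L_eff = 1 - 157/255 = 0.384314 (inverted)
t(2,0) = 2.06 - 1.190·0.384314 = 1.603
Σt over all 9·9 pixels = 44369/375 ≈ 118.3173333
V = pitch²·Σt = 1.12²·44369/375 = 148.417

t(2,0)=1.603 V=148.417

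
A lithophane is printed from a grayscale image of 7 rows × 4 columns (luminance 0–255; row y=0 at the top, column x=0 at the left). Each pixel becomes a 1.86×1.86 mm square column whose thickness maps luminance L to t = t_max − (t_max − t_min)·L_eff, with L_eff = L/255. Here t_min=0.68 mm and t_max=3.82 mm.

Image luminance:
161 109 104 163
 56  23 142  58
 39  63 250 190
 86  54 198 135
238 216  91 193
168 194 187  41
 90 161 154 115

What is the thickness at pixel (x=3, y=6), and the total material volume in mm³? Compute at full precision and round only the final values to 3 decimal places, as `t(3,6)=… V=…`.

span = t_max - t_min = 3.82 - 0.68 = 3.140
L(3,6) = 115, L_eff = 115/255 = 0.450980
t(3,6) = 3.82 - 3.140·0.450980 = 2.404
Σt over all 7·4 pixels = 786137/12750 ≈ 61.6578039
V = pitch²·Σt = 1.86²·786137/12750 = 213.311

t(3,6)=2.404 V=213.311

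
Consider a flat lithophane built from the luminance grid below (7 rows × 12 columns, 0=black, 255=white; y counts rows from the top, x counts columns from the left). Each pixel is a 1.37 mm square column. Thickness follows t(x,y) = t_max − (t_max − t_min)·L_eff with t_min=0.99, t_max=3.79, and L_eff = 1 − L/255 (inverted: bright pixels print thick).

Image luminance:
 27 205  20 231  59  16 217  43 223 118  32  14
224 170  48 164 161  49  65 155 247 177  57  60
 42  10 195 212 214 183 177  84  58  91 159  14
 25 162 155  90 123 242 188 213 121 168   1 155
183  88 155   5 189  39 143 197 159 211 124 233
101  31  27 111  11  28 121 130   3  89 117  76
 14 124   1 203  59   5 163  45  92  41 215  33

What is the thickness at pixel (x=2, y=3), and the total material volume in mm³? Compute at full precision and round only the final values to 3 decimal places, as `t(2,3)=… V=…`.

span = t_max - t_min = 3.79 - 0.99 = 2.800
L(2,3) = 155, L_eff = 1 - 155/255 = 0.392157 (inverted)
t(2,3) = 3.79 - 2.800·0.392157 = 2.692
Σt over all 7·12 pixels = 238049/1275 ≈ 186.7050980
V = pitch²·Σt = 1.37²·238049/1275 = 350.427

t(2,3)=2.692 V=350.427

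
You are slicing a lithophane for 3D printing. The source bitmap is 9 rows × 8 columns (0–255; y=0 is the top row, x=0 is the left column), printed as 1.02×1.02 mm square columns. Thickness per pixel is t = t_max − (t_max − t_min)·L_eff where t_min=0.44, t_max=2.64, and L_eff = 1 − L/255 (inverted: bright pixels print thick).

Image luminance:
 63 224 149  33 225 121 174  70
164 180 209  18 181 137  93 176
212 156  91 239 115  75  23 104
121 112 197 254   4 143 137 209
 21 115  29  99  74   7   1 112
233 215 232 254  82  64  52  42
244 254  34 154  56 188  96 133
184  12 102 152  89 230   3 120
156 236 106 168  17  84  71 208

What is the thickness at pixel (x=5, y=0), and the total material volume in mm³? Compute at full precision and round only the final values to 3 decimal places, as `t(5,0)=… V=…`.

t(5,0)=1.484 V=114.983

span = t_max - t_min = 2.64 - 0.44 = 2.200
L(5,0) = 121, L_eff = 1 - 121/255 = 0.525490 (inverted)
t(5,0) = 2.64 - 2.200·0.525490 = 1.484
Σt over all 9·8 pixels = 9394/85 ≈ 110.5176471
V = pitch²·Σt = 1.02²·9394/85 = 114.983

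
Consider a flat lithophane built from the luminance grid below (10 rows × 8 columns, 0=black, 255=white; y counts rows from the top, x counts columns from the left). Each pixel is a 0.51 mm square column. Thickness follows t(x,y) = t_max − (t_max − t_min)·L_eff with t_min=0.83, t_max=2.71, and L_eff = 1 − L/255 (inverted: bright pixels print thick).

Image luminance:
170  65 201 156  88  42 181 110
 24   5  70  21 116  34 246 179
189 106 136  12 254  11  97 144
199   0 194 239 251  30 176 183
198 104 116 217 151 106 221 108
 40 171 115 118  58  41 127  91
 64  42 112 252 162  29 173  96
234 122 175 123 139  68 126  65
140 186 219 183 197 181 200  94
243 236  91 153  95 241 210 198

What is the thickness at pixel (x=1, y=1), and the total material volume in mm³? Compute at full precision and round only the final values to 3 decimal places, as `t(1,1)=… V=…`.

t(1,1)=0.867 V=37.904

span = t_max - t_min = 2.71 - 0.83 = 1.880
L(1,1) = 5, L_eff = 1 - 5/255 = 0.980392 (inverted)
t(1,1) = 2.71 - 1.880·0.980392 = 0.867
Σt over all 10·8 pixels = 185804/1275 ≈ 145.7286275
V = pitch²·Σt = 0.51²·185804/1275 = 37.904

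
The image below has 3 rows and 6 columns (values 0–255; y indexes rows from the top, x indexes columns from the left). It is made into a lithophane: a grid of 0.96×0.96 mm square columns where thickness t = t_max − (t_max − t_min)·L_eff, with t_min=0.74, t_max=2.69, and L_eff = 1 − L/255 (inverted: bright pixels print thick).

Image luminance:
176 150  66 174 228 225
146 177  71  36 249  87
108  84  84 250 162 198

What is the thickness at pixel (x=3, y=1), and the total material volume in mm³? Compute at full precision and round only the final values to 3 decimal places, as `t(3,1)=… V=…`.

span = t_max - t_min = 2.69 - 0.74 = 1.950
L(3,1) = 36, L_eff = 1 - 36/255 = 0.858824 (inverted)
t(3,1) = 2.69 - 1.950·0.858824 = 1.015
Σt over all 3·6 pixels = 57367/1700 ≈ 33.7452941
V = pitch²·Σt = 0.96²·57367/1700 = 31.100

t(3,1)=1.015 V=31.100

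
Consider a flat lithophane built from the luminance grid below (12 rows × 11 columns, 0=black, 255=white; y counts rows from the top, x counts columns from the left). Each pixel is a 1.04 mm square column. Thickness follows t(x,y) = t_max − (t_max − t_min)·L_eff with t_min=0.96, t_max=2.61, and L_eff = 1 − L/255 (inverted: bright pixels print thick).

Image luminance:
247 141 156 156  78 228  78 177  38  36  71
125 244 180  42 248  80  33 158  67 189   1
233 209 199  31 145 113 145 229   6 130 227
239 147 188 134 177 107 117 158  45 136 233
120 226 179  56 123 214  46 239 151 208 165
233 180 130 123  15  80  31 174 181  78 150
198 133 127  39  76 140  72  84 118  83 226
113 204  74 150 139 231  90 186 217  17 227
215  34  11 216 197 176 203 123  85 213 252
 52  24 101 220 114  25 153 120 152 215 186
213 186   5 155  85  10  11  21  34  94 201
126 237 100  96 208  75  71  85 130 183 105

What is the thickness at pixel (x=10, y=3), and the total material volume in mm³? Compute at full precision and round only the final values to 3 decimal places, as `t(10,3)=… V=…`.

t(10,3)=2.468 V=260.830

span = t_max - t_min = 2.61 - 0.96 = 1.650
L(10,3) = 233, L_eff = 1 - 233/255 = 0.086275 (inverted)
t(10,3) = 2.61 - 1.650·0.086275 = 2.468
Σt over all 12·11 pixels = 409959/1700 ≈ 241.1523529
V = pitch²·Σt = 1.04²·409959/1700 = 260.830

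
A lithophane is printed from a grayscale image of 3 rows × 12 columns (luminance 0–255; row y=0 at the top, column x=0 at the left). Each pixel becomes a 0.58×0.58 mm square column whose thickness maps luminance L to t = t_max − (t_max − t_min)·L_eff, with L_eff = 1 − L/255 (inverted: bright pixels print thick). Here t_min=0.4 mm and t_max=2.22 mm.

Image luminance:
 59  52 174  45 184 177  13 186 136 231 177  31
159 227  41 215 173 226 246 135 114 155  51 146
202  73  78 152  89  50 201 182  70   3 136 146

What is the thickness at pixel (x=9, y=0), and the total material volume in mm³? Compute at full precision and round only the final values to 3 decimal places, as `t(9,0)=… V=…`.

t(9,0)=2.049 V=16.213

span = t_max - t_min = 2.22 - 0.4 = 1.820
L(9,0) = 231, L_eff = 1 - 231/255 = 0.094118 (inverted)
t(9,0) = 2.22 - 1.820·0.094118 = 2.049
Σt over all 3·12 pixels = 122897/2550 ≈ 48.1949020
V = pitch²·Σt = 0.58²·122897/2550 = 16.213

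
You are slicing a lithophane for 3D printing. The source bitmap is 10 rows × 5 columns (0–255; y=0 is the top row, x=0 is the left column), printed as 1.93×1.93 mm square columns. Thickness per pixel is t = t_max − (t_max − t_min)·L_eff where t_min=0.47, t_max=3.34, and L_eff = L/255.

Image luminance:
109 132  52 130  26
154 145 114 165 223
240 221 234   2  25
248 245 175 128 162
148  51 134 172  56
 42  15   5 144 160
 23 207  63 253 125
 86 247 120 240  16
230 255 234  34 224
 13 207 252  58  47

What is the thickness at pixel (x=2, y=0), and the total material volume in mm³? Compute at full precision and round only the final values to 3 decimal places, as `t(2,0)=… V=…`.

t(2,0)=2.755 V=337.357

span = t_max - t_min = 3.34 - 0.47 = 2.870
L(2,0) = 52, L_eff = 52/255 = 0.203922
t(2,0) = 3.34 - 2.870·0.203922 = 2.755
Σt over all 10·5 pixels = 2309483/25500 ≈ 90.5679608
V = pitch²·Σt = 1.93²·2309483/25500 = 337.357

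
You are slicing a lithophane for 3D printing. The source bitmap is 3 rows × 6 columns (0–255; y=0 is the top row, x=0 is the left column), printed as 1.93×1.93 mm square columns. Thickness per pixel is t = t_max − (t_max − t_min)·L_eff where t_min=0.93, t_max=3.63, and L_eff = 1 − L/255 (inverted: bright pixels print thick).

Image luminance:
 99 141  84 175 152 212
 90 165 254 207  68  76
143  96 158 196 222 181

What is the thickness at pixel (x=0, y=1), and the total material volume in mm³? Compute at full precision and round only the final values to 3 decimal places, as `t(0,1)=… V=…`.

t(0,1)=1.883 V=169.593

span = t_max - t_min = 3.63 - 0.93 = 2.700
L(0,1) = 90, L_eff = 1 - 90/255 = 0.647059 (inverted)
t(0,1) = 3.63 - 2.700·0.647059 = 1.883
Σt over all 3·6 pixels = 774/17 ≈ 45.5294118
V = pitch²·Σt = 1.93²·774/17 = 169.593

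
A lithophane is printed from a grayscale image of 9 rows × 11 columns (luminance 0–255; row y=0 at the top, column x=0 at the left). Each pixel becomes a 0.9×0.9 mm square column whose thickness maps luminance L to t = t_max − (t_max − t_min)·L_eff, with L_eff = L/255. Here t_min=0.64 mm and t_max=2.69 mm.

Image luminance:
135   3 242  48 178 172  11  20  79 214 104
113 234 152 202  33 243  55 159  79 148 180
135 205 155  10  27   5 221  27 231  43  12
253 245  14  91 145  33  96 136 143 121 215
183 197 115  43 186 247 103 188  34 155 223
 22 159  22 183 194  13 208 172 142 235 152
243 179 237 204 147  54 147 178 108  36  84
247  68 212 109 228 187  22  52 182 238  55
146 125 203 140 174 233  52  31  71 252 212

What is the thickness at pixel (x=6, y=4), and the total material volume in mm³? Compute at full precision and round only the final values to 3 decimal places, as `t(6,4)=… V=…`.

span = t_max - t_min = 2.69 - 0.64 = 2.050
L(6,4) = 103, L_eff = 103/255 = 0.403922
t(6,4) = 2.69 - 2.050·0.403922 = 1.862
Σt over all 9·11 pixels = 404411/2550 ≈ 158.5925490
V = pitch²·Σt = 0.9²·404411/2550 = 128.460

t(6,4)=1.862 V=128.460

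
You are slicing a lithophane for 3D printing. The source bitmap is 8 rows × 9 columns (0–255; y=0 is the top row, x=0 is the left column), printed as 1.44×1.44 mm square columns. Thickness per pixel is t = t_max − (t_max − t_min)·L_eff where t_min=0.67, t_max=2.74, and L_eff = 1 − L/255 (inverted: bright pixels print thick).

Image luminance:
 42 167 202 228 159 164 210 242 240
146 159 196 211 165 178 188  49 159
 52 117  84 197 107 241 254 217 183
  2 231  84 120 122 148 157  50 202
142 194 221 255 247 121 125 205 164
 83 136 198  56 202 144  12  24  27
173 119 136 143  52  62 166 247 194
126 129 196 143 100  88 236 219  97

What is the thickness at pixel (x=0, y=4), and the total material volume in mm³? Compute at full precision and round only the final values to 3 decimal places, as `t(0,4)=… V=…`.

span = t_max - t_min = 2.74 - 0.67 = 2.070
L(0,4) = 142, L_eff = 1 - 142/255 = 0.443137 (inverted)
t(0,4) = 2.74 - 2.070·0.443137 = 1.823
Σt over all 8·9 pixels = 231807/1700 ≈ 136.3570588
V = pitch²·Σt = 1.44²·231807/1700 = 282.750

t(0,4)=1.823 V=282.750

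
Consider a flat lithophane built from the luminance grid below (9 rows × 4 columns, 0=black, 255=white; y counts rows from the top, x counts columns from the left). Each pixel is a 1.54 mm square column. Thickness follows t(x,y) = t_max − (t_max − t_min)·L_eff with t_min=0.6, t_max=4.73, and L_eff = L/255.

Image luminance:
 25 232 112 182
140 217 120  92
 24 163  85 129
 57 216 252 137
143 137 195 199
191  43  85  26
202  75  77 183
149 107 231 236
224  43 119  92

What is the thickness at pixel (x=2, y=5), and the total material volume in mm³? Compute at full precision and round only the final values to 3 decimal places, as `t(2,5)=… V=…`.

span = t_max - t_min = 4.73 - 0.6 = 4.130
L(2,5) = 85, L_eff = 85/255 = 0.333333
t(2,5) = 4.73 - 4.130·0.333333 = 3.353
Σt over all 9·4 pixels = 115096/1275 ≈ 90.2713725
V = pitch²·Σt = 1.54²·115096/1275 = 214.088

t(2,5)=3.353 V=214.088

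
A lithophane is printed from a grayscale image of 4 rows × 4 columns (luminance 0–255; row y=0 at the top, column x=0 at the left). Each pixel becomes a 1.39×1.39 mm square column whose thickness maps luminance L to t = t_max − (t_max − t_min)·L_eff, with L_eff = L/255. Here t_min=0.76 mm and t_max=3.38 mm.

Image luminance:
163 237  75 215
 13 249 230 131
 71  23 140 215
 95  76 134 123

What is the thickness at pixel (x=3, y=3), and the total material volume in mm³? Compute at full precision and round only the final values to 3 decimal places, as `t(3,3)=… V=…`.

t(3,3)=2.116 V=61.013

span = t_max - t_min = 3.38 - 0.76 = 2.620
L(3,3) = 123, L_eff = 123/255 = 0.482353
t(3,3) = 3.38 - 2.620·0.482353 = 2.116
Σt over all 4·4 pixels = 13421/425 ≈ 31.5788235
V = pitch²·Σt = 1.39²·13421/425 = 61.013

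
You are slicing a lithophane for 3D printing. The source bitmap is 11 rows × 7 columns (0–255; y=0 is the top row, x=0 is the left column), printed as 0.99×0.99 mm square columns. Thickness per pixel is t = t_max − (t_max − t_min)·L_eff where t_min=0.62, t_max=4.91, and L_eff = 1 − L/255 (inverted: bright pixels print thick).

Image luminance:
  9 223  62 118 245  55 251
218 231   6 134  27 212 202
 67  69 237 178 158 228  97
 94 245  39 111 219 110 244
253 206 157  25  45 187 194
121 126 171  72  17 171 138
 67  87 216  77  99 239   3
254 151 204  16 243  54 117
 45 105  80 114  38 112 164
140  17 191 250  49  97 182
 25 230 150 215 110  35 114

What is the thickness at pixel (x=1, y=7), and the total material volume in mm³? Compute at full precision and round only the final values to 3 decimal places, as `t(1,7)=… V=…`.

span = t_max - t_min = 4.91 - 0.62 = 4.290
L(1,7) = 151, L_eff = 1 - 151/255 = 0.407843 (inverted)
t(1,7) = 4.91 - 4.290·0.407843 = 3.160
Σt over all 11·7 pixels = 468314/2125 ≈ 220.3830588
V = pitch²·Σt = 0.99²·468314/2125 = 215.997

t(1,7)=3.160 V=215.997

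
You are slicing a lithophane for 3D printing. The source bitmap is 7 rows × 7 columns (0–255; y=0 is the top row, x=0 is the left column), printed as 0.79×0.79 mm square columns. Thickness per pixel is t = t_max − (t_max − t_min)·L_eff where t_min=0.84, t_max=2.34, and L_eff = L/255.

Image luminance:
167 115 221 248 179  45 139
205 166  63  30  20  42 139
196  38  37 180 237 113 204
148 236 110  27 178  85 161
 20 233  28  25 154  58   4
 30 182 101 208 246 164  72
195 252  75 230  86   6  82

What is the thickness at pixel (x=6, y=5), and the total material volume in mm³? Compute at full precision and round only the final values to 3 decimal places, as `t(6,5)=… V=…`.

span = t_max - t_min = 2.34 - 0.84 = 1.500
L(6,5) = 72, L_eff = 72/255 = 0.282353
t(6,5) = 2.34 - 1.500·0.282353 = 1.916
Σt over all 7·7 pixels = 66561/850 ≈ 78.3070588
V = pitch²·Σt = 0.79²·66561/850 = 48.871

t(6,5)=1.916 V=48.871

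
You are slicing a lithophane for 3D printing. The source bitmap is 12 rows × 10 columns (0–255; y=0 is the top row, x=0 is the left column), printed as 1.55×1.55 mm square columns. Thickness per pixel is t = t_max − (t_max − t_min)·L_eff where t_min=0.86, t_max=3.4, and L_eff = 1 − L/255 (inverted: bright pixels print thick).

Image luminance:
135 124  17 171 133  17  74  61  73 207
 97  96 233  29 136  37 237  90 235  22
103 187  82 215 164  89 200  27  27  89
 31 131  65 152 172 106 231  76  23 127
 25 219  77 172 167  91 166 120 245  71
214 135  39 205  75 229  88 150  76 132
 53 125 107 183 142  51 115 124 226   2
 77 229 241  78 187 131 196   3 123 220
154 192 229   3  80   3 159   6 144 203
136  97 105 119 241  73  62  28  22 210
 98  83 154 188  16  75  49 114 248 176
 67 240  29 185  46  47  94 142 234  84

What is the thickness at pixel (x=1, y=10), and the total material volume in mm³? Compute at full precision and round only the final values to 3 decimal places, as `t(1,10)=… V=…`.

t(1,10)=1.687 V=594.097

span = t_max - t_min = 3.4 - 0.86 = 2.540
L(1,10) = 83, L_eff = 1 - 83/255 = 0.674510 (inverted)
t(1,10) = 3.4 - 2.540·0.674510 = 1.687
Σt over all 12·10 pixels = 630571/2550 ≈ 247.2827451
V = pitch²·Σt = 1.55²·630571/2550 = 594.097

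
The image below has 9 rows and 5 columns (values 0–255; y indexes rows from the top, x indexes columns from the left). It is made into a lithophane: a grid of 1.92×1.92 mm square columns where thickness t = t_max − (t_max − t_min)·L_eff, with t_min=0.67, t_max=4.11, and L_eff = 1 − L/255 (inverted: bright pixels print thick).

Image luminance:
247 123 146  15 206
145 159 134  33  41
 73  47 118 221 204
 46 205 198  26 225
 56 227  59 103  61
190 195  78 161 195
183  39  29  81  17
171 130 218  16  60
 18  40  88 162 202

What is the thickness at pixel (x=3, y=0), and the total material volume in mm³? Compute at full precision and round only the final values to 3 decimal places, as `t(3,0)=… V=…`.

t(3,0)=0.872 V=379.241

span = t_max - t_min = 4.11 - 0.67 = 3.440
L(3,0) = 15, L_eff = 1 - 15/255 = 0.941176 (inverted)
t(3,0) = 4.11 - 3.440·0.941176 = 0.872
Σt over all 9·5 pixels = 874443/8500 ≈ 102.8756471
V = pitch²·Σt = 1.92²·874443/8500 = 379.241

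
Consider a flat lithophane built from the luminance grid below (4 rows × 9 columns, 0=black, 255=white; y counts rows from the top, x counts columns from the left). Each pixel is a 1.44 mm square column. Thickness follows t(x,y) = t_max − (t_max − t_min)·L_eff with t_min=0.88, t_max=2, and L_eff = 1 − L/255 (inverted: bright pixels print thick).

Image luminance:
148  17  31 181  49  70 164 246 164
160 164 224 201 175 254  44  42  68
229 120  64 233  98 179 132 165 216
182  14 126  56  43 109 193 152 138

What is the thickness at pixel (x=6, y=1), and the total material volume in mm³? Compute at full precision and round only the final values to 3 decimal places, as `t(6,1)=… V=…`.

t(6,1)=1.073 V=109.873

span = t_max - t_min = 2 - 0.88 = 1.120
L(6,1) = 44, L_eff = 1 - 44/255 = 0.827451 (inverted)
t(6,1) = 2 - 1.120·0.827451 = 1.073
Σt over all 4·9 pixels = 112596/2125 ≈ 52.9863529
V = pitch²·Σt = 1.44²·112596/2125 = 109.873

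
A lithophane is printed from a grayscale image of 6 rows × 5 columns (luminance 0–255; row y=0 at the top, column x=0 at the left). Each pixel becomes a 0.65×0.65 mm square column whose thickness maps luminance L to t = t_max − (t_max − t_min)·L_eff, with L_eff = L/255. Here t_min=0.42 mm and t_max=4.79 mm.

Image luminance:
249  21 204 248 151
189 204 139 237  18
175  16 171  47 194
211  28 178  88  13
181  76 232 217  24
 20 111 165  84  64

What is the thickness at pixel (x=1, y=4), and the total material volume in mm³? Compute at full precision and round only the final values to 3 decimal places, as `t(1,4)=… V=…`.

t(1,4)=3.488 V=32.077

span = t_max - t_min = 4.79 - 0.42 = 4.370
L(1,4) = 76, L_eff = 76/255 = 0.298039
t(1,4) = 4.79 - 4.370·0.298039 = 3.488
Σt over all 6·5 pixels = 387203/5100 ≈ 75.9221569
V = pitch²·Σt = 0.65²·387203/5100 = 32.077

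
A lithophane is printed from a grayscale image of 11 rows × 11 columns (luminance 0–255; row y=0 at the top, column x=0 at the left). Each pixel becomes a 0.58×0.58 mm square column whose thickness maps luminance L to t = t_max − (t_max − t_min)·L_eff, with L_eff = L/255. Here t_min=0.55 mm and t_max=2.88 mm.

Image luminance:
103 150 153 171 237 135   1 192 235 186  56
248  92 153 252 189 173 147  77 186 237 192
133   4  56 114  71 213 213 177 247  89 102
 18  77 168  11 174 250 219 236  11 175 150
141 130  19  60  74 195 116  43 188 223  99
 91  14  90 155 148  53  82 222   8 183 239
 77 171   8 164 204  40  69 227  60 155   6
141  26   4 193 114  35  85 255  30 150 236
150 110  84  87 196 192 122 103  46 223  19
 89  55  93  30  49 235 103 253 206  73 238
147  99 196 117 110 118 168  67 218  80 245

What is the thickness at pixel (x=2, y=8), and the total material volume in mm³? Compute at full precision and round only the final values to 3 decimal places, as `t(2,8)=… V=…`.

span = t_max - t_min = 2.88 - 0.55 = 2.330
L(2,8) = 84, L_eff = 84/255 = 0.329412
t(2,8) = 2.88 - 2.330·0.329412 = 2.112
Σt over all 11·11 pixels = 5200879/25500 ≈ 203.9560392
V = pitch²·Σt = 0.58²·5200879/25500 = 68.611

t(2,8)=2.112 V=68.611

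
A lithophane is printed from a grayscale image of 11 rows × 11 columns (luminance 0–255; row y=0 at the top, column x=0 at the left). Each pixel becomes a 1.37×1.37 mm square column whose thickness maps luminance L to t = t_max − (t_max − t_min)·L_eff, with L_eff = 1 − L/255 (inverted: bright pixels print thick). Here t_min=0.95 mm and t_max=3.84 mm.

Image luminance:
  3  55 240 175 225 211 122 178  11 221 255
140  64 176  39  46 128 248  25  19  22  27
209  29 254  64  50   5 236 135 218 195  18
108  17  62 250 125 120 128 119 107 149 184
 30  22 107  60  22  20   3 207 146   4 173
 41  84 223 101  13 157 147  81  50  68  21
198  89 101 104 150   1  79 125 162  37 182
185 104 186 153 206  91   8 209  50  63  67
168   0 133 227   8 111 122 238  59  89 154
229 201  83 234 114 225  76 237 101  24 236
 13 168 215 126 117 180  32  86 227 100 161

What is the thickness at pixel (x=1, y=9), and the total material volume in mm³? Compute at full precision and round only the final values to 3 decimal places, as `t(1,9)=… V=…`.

t(1,9)=3.228 V=518.571

span = t_max - t_min = 3.84 - 0.95 = 2.890
L(1,9) = 201, L_eff = 1 - 201/255 = 0.211765 (inverted)
t(1,9) = 3.84 - 2.890·0.211765 = 3.228
Σt over all 11·11 pixels = 414437/1500 ≈ 276.2913333
V = pitch²·Σt = 1.37²·414437/1500 = 518.571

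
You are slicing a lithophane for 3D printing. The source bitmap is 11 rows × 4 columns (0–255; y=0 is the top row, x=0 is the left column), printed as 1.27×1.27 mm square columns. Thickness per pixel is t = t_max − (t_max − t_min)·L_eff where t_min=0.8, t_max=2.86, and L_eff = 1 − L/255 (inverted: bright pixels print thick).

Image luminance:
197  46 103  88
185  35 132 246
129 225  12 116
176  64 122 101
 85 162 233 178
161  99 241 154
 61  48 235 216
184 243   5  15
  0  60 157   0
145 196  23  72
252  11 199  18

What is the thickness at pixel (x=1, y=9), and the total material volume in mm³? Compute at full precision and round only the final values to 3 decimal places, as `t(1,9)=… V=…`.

t(1,9)=2.383 V=127.525

span = t_max - t_min = 2.86 - 0.8 = 2.060
L(1,9) = 196, L_eff = 1 - 196/255 = 0.231373 (inverted)
t(1,9) = 2.86 - 2.060·0.231373 = 2.383
Σt over all 11·4 pixels = 33603/425 ≈ 79.0658824
V = pitch²·Σt = 1.27²·33603/425 = 127.525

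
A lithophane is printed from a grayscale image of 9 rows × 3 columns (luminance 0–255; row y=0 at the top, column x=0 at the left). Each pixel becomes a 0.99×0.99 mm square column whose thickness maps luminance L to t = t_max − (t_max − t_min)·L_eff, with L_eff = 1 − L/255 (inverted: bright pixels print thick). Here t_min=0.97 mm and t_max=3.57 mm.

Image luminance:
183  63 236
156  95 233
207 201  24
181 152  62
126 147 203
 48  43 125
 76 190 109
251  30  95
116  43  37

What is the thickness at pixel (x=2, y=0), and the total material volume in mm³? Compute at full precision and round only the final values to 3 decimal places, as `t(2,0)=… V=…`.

t(2,0)=3.376 V=59.965

span = t_max - t_min = 3.57 - 0.97 = 2.600
L(2,0) = 236, L_eff = 1 - 236/255 = 0.074510 (inverted)
t(2,0) = 3.57 - 2.600·0.074510 = 3.376
Σt over all 9·3 pixels = 104011/1700 ≈ 61.1829412
V = pitch²·Σt = 0.99²·104011/1700 = 59.965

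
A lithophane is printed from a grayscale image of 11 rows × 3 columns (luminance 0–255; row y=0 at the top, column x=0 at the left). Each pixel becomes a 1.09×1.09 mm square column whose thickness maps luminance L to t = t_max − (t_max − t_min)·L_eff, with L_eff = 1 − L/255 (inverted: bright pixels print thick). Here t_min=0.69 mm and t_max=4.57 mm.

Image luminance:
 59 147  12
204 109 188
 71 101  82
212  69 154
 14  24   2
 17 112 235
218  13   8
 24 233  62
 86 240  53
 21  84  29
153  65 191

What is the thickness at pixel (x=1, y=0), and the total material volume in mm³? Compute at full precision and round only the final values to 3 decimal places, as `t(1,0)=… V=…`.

t(1,0)=2.927 V=86.565

span = t_max - t_min = 4.57 - 0.69 = 3.880
L(1,0) = 147, L_eff = 1 - 147/255 = 0.423529 (inverted)
t(1,0) = 4.57 - 3.880·0.423529 = 2.927
Σt over all 11·3 pixels = 1857931/25500 ≈ 72.8600392
V = pitch²·Σt = 1.09²·1857931/25500 = 86.565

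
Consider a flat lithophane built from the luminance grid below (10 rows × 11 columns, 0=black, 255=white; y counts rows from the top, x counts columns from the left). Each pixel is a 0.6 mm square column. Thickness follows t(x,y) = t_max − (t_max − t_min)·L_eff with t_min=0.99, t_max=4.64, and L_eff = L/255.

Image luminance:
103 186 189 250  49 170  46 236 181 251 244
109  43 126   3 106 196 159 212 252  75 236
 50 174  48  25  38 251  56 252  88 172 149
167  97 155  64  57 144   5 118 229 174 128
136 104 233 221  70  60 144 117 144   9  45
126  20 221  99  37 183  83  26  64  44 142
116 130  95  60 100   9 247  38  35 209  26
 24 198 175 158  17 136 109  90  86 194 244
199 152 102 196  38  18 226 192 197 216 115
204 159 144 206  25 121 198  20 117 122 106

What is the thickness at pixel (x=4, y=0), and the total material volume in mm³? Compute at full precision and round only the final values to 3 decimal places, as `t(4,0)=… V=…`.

span = t_max - t_min = 4.64 - 0.99 = 3.650
L(4,0) = 49, L_eff = 49/255 = 0.192157
t(4,0) = 4.64 - 3.650·0.192157 = 3.939
Σt over all 10·11 pixels = 79198/255 ≈ 310.5803922
V = pitch²·Σt = 0.6²·79198/255 = 111.809

t(4,0)=3.939 V=111.809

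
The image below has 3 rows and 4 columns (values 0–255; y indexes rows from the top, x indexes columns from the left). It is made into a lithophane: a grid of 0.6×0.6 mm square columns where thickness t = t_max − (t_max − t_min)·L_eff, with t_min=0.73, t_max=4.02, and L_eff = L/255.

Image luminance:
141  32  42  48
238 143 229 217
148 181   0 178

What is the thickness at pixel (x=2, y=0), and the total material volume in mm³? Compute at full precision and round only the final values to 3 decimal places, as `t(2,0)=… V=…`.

span = t_max - t_min = 4.02 - 0.73 = 3.290
L(2,0) = 42, L_eff = 42/255 = 0.164706
t(2,0) = 4.02 - 3.290·0.164706 = 3.478
Σt over all 3·4 pixels = 704707/25500 ≈ 27.6355686
V = pitch²·Σt = 0.6²·704707/25500 = 9.949

t(2,0)=3.478 V=9.949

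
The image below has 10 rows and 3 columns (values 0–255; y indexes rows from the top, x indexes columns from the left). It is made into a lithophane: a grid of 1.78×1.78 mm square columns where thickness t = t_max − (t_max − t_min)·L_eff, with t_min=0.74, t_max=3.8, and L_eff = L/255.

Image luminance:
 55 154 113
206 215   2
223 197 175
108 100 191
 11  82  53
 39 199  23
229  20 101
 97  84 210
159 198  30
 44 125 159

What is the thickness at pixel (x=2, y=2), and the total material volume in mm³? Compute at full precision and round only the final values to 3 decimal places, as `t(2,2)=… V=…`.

span = t_max - t_min = 3.8 - 0.74 = 3.060
L(2,2) = 175, L_eff = 175/255 = 0.686275
t(2,2) = 3.8 - 3.060·0.686275 = 1.700
Σt over all 10·3 pixels = 70.776
V = pitch²·Σt = 1.78²·70.776 = 224.247

t(2,2)=1.700 V=224.247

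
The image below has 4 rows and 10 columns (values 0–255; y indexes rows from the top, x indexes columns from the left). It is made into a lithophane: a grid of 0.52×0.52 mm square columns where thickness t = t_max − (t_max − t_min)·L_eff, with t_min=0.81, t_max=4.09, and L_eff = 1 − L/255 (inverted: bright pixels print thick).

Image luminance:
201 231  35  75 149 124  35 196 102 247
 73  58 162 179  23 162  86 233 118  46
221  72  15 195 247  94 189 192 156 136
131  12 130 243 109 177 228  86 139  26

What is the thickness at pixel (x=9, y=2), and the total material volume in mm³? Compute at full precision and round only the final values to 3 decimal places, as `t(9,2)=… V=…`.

span = t_max - t_min = 4.09 - 0.81 = 3.280
L(9,2) = 136, L_eff = 1 - 136/255 = 0.466667 (inverted)
t(9,2) = 4.09 - 3.280·0.466667 = 2.559
Σt over all 4·10 pixels = 643856/6375 ≈ 100.9970196
V = pitch²·Σt = 0.52²·643856/6375 = 27.310

t(9,2)=2.559 V=27.310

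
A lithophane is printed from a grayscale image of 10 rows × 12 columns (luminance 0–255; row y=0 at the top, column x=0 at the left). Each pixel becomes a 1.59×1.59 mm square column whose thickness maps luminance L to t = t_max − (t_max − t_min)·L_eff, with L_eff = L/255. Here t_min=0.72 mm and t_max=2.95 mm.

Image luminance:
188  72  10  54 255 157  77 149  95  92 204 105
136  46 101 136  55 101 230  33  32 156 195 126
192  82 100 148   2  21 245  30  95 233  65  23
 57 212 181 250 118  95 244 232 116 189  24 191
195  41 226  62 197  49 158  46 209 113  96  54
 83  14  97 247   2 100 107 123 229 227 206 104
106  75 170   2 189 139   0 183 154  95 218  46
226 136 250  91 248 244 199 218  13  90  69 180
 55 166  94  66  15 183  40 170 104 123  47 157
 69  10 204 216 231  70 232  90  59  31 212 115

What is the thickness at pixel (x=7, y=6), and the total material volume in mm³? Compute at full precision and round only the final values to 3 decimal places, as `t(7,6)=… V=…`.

t(7,6)=1.350 V=562.546

span = t_max - t_min = 2.95 - 0.72 = 2.230
L(7,6) = 183, L_eff = 183/255 = 0.717647
t(7,6) = 2.95 - 2.230·0.717647 = 1.350
Σt over all 10·12 pixels = 1134839/5100 ≈ 222.5174510
V = pitch²·Σt = 1.59²·1134839/5100 = 562.546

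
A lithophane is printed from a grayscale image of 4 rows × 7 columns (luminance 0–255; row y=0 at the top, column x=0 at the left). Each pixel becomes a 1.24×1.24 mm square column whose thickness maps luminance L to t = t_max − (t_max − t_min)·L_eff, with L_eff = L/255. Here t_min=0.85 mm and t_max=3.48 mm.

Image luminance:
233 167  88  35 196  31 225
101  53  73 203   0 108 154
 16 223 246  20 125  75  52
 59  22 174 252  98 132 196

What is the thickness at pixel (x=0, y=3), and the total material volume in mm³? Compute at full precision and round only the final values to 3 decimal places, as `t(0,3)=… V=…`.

t(0,3)=2.871 V=96.587

span = t_max - t_min = 3.48 - 0.85 = 2.630
L(0,3) = 59, L_eff = 59/255 = 0.231373
t(0,3) = 3.48 - 2.630·0.231373 = 2.871
Σt over all 4·7 pixels = 533943/8500 ≈ 62.8168235
V = pitch²·Σt = 1.24²·533943/8500 = 96.587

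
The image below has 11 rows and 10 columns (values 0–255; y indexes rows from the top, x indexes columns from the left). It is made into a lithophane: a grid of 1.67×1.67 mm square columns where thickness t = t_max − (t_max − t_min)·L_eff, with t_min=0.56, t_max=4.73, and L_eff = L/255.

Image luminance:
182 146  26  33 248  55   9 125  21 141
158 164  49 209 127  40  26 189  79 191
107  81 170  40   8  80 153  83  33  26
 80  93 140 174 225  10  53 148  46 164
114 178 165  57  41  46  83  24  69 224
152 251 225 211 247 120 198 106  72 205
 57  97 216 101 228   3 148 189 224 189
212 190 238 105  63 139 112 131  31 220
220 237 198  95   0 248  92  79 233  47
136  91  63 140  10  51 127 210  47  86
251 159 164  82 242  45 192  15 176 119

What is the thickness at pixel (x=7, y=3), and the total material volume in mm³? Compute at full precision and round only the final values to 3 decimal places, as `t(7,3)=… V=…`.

span = t_max - t_min = 4.73 - 0.56 = 4.170
L(7,3) = 148, L_eff = 148/255 = 0.580392
t(7,3) = 4.73 - 4.170·0.580392 = 2.310
Σt over all 11·10 pixels = 296.788
V = pitch²·Σt = 1.67²·296.788 = 827.712

t(7,3)=2.310 V=827.712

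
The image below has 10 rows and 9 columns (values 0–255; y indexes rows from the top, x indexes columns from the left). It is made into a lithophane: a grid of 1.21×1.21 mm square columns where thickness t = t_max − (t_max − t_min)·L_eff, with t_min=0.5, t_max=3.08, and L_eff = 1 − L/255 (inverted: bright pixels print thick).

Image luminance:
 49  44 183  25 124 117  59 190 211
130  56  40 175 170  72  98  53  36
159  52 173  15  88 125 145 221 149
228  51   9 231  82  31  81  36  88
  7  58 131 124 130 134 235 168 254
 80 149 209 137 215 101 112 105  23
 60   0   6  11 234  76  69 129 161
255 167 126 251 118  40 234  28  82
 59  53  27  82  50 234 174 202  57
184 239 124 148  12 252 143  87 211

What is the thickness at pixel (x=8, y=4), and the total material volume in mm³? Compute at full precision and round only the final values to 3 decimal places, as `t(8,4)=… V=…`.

span = t_max - t_min = 3.08 - 0.5 = 2.580
L(8,4) = 254, L_eff = 1 - 254/255 = 0.003922 (inverted)
t(8,4) = 3.08 - 2.580·0.003922 = 3.070
Σt over all 10·9 pixels = 645029/4250 ≈ 151.7715294
V = pitch²·Σt = 1.21²·645029/4250 = 222.209

t(8,4)=3.070 V=222.209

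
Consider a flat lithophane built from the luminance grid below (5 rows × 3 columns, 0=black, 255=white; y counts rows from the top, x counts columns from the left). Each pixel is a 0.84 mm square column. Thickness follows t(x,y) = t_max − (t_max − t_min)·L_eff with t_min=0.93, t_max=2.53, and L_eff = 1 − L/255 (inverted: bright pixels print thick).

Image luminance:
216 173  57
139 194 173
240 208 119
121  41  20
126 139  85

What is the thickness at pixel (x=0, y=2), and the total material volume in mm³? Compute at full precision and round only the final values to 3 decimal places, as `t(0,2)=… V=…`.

span = t_max - t_min = 2.53 - 0.93 = 1.600
L(0,2) = 240, L_eff = 1 - 240/255 = 0.058824 (inverted)
t(0,2) = 2.53 - 1.600·0.058824 = 2.436
Σt over all 5·3 pixels = 136777/5100 ≈ 26.8190196
V = pitch²·Σt = 0.84²·136777/5100 = 18.924

t(0,2)=2.436 V=18.924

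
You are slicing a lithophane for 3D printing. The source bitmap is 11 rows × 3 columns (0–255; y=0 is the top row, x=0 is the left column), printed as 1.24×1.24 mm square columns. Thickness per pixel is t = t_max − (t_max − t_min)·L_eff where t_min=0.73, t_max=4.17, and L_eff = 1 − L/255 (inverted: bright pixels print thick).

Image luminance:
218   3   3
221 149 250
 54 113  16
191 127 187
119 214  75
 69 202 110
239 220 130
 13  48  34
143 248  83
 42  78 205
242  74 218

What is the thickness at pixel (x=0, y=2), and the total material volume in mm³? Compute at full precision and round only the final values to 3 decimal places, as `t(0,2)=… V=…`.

span = t_max - t_min = 4.17 - 0.73 = 3.440
L(0,2) = 54, L_eff = 1 - 54/255 = 0.788235 (inverted)
t(0,2) = 4.17 - 3.440·0.788235 = 1.458
Σt over all 11·3 pixels = 702189/8500 ≈ 82.6104706
V = pitch²·Σt = 1.24²·702189/8500 = 127.022

t(0,2)=1.458 V=127.022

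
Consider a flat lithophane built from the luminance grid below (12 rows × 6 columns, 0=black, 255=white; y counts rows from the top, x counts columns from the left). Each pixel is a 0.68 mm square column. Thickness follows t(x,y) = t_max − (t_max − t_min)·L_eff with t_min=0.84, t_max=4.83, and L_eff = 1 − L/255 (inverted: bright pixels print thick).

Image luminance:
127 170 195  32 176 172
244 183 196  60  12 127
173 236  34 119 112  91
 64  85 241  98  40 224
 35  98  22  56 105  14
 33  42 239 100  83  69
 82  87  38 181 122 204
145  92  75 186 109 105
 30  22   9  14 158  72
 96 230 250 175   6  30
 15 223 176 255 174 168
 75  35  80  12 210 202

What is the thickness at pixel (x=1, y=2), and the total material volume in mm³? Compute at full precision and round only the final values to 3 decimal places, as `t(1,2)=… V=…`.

span = t_max - t_min = 4.83 - 0.84 = 3.990
L(1,2) = 236, L_eff = 1 - 236/255 = 0.074510 (inverted)
t(1,2) = 4.83 - 3.990·0.074510 = 4.533
Σt over all 12·6 pixels = 161133/850 ≈ 189.5682353
V = pitch²·Σt = 0.68²·161133/850 = 87.656

t(1,2)=4.533 V=87.656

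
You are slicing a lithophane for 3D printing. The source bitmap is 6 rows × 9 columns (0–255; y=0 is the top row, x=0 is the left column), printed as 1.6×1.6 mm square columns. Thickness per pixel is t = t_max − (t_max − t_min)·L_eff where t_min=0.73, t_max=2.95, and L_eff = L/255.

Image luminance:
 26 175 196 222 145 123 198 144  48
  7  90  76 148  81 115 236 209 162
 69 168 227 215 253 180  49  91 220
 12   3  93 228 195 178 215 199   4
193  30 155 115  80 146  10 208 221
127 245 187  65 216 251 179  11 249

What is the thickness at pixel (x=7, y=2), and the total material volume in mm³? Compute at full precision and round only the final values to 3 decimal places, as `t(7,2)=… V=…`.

span = t_max - t_min = 2.95 - 0.73 = 2.220
L(7,2) = 91, L_eff = 91/255 = 0.356863
t(7,2) = 2.95 - 2.220·0.356863 = 2.158
Σt over all 6·9 pixels = 392569/4250 ≈ 92.3691765
V = pitch²·Σt = 1.6²·392569/4250 = 236.465

t(7,2)=2.158 V=236.465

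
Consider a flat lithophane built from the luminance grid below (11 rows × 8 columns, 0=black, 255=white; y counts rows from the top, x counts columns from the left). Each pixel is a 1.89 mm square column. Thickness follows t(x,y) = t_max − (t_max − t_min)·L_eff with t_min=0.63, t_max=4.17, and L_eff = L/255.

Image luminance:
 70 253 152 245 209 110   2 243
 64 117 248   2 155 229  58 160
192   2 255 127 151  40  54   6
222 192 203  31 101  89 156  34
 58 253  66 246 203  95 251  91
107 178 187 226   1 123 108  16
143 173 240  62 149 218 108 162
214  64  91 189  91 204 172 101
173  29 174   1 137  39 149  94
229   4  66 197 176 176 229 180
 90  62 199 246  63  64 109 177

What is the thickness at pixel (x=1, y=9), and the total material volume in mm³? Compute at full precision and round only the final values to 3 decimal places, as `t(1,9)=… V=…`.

span = t_max - t_min = 4.17 - 0.63 = 3.540
L(1,9) = 4, L_eff = 4/255 = 0.015686
t(1,9) = 4.17 - 3.540·0.015686 = 4.114
Σt over all 11·8 pixels = 172381/850 ≈ 202.8011765
V = pitch²·Σt = 1.89²·172381/850 = 724.426

t(1,9)=4.114 V=724.426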